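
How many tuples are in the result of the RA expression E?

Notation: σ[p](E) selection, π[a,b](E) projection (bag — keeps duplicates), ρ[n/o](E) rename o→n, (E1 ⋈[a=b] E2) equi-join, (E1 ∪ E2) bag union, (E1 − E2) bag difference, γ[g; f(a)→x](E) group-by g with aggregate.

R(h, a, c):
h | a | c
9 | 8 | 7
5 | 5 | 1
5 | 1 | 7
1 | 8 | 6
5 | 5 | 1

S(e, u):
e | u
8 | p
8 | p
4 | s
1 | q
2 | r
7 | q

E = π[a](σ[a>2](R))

Subexpression sizes:
  R → 5
  σ[a>2](R) → 4
  π[a](σ[a>2](R)) → 4

|E| = 4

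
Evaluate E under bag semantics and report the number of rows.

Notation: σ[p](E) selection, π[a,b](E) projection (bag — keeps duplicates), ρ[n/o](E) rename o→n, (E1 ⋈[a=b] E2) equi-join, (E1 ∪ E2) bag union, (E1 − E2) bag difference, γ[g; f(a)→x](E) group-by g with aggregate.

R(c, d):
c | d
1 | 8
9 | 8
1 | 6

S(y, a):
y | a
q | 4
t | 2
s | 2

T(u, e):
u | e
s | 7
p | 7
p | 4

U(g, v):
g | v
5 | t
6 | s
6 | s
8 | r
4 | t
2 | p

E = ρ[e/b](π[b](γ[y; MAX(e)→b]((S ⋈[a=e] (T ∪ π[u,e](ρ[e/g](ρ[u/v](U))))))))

Subexpression sizes:
  S → 3
  T → 3
  U → 6
  ρ[u/v](U) → 6
  ρ[e/g](ρ[u/v](U)) → 6
  π[u,e](ρ[e/g](ρ[u/v](U))) → 6
  (T ∪ π[u,e](ρ[e/g](ρ[u/v](U)))) → 9
  (S ⋈[a=e] (T ∪ π[u,e](ρ[e/g](ρ[u/v](U))))) → 4
  γ[y; MAX(e)→b]((S ⋈[a=e] (T ∪ π[u,e](ρ[e/g](ρ[u/v](U)))))) → 3
  π[b](γ[y; MAX(e)→b]((S ⋈[a=e] (T ∪ π[u,e](ρ[e/g](ρ[u/v](U))))))) → 3
  ρ[e/b](π[b](γ[y; MAX(e)→b]((S ⋈[a=e] (T ∪ π[u,e](ρ[e/g](ρ[u/v](U)))))))) → 3

|E| = 3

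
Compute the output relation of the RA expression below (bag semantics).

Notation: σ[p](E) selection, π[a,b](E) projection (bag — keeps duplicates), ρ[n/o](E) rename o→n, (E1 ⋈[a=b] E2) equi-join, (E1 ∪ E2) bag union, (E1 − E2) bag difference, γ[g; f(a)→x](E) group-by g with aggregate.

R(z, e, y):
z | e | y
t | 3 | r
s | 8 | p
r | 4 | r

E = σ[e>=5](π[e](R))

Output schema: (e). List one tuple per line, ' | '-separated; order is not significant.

Row counts bottom-up:
  R → 3
  π[e](R) → 3
  σ[e>=5](π[e](R)) → 1

== RESULT ==
e
8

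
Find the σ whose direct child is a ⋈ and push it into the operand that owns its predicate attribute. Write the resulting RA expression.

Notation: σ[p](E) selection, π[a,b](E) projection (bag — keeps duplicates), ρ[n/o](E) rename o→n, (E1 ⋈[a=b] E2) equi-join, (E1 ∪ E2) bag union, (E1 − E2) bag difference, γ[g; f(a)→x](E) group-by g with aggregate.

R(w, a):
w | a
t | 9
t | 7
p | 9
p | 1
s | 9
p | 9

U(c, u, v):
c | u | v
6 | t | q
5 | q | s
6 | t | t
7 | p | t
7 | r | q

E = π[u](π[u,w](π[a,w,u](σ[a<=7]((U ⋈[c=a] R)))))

σ filters on a, owned by the right side.
E' = π[u](π[u,w](π[a,w,u]((U ⋈[c=a] σ[a<=7](R)))))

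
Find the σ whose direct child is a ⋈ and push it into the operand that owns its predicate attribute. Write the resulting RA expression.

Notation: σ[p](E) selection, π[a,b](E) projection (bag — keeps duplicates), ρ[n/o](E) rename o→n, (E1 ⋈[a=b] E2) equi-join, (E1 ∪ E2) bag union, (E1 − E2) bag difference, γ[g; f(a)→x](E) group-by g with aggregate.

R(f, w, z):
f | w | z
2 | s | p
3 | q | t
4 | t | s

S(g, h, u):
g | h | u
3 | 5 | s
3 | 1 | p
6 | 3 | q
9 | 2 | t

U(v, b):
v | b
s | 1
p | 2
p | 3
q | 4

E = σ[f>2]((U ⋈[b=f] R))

σ filters on f, owned by the right side.
E' = (U ⋈[b=f] σ[f>2](R))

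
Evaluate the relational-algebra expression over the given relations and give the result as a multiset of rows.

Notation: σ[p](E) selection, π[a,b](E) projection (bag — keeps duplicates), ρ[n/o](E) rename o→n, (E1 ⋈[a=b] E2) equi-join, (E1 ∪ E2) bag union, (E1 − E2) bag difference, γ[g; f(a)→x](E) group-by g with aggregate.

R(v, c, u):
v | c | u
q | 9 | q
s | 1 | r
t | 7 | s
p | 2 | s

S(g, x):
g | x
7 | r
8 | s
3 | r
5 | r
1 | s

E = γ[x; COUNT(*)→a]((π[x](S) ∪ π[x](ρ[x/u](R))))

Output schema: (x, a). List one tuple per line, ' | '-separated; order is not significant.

Per-node cardinality:
  S → 5
  π[x](S) → 5
  R → 4
  ρ[x/u](R) → 4
  π[x](ρ[x/u](R)) → 4
  (π[x](S) ∪ π[x](ρ[x/u](R))) → 9
  γ[x; COUNT(*)→a]((π[x](S) ∪ π[x](ρ[x/u](R)))) → 3

== RESULT ==
x | a
q | 1
r | 4
s | 4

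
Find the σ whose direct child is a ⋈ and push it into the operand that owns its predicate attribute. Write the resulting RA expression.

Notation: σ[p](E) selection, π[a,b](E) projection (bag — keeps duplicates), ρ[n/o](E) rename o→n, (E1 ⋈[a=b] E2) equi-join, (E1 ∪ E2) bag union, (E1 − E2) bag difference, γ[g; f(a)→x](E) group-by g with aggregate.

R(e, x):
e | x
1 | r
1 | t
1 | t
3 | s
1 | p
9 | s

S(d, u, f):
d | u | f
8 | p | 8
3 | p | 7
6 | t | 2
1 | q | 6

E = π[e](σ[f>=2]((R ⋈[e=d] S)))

σ filters on f, owned by the right side.
E' = π[e]((R ⋈[e=d] σ[f>=2](S)))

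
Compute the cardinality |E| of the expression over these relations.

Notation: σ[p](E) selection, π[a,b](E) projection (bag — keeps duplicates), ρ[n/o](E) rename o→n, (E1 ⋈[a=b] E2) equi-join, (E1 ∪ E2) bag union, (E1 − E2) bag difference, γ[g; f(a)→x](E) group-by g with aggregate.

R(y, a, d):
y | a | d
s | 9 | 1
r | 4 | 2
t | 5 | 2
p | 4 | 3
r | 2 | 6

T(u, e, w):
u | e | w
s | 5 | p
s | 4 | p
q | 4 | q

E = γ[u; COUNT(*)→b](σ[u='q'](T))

Per-node cardinality:
  T → 3
  σ[u='q'](T) → 1
  γ[u; COUNT(*)→b](σ[u='q'](T)) → 1

|E| = 1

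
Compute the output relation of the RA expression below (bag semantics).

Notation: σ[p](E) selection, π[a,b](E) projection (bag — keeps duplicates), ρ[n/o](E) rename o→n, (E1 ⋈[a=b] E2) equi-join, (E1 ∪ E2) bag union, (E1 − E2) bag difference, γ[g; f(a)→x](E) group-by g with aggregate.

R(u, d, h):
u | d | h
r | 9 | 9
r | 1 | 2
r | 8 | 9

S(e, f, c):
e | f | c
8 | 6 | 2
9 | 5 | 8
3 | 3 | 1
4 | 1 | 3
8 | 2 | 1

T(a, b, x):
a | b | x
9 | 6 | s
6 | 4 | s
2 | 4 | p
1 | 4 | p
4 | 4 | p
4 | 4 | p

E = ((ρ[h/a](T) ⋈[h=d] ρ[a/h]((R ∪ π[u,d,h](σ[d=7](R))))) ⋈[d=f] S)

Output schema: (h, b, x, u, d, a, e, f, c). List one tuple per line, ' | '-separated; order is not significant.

Per-node cardinality:
  T → 6
  ρ[h/a](T) → 6
  R → 3
  R → 3
  σ[d=7](R) → 0
  π[u,d,h](σ[d=7](R)) → 0
  (R ∪ π[u,d,h](σ[d=7](R))) → 3
  ρ[a/h]((R ∪ π[u,d,h](σ[d=7](R)))) → 3
  (ρ[h/a](T) ⋈[h=d] ρ[a/h]((R ∪ π[u,d,h](σ[d=7](R))))) → 2
  S → 5
  ((ρ[h/a](T) ⋈[h=d] ρ[a/h]((R ∪ π[u,d,h](σ[d=7](R))))) ⋈[d=f] S) → 1

== RESULT ==
h | b | x | u | d | a | e | f | c
1 | 4 | p | r | 1 | 2 | 4 | 1 | 3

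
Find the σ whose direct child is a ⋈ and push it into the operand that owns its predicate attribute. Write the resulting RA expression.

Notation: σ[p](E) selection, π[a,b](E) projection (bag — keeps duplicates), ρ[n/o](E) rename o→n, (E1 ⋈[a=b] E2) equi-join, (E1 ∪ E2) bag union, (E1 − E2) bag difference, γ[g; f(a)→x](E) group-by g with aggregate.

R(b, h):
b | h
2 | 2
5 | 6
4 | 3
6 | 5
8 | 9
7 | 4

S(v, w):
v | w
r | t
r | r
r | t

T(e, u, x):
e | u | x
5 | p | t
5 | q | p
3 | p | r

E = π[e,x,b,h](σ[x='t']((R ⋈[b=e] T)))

σ filters on x, owned by the right side.
E' = π[e,x,b,h]((R ⋈[b=e] σ[x='t'](T)))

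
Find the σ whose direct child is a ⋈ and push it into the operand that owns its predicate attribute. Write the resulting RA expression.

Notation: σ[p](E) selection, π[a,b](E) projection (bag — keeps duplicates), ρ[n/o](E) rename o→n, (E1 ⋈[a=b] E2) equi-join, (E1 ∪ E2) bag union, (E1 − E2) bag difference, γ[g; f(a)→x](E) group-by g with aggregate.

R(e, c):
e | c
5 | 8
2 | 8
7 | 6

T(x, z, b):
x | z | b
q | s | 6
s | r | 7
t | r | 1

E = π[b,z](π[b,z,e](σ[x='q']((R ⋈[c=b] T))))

σ filters on x, owned by the right side.
E' = π[b,z](π[b,z,e]((R ⋈[c=b] σ[x='q'](T))))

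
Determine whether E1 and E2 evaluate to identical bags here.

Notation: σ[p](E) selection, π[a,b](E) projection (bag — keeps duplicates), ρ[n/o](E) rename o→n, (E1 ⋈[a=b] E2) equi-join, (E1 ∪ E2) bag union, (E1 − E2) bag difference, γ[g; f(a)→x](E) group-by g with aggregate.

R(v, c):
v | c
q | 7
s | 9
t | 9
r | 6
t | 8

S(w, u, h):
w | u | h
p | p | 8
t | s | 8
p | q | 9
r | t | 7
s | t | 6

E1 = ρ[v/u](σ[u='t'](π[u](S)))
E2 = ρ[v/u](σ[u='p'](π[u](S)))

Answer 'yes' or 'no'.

E1 subexpression sizes:
  S → 5
  π[u](S) → 5
  σ[u='t'](π[u](S)) → 2
  ρ[v/u](σ[u='t'](π[u](S))) → 2
E2 subexpression sizes:
  S → 5
  π[u](S) → 5
  σ[u='p'](π[u](S)) → 1
  ρ[v/u](σ[u='p'](π[u](S))) → 1

E1 result:
v
t
t
E2 result:
v
p
Witness: ('p',) appears 0× in E1 but 1× in E2.

no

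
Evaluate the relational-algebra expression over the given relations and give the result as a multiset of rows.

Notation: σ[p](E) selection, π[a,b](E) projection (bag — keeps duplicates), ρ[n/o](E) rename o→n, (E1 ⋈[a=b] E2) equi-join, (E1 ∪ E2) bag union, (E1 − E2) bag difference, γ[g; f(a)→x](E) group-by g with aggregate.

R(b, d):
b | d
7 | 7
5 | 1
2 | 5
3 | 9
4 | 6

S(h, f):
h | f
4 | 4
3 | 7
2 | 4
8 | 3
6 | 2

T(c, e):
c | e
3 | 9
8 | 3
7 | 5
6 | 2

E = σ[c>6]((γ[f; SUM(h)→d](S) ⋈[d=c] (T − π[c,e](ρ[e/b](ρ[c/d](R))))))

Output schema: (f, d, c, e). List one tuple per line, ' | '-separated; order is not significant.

Subexpression sizes:
  S → 5
  γ[f; SUM(h)→d](S) → 4
  T → 4
  R → 5
  ρ[c/d](R) → 5
  ρ[e/b](ρ[c/d](R)) → 5
  π[c,e](ρ[e/b](ρ[c/d](R))) → 5
  (T − π[c,e](ρ[e/b](ρ[c/d](R)))) → 4
  (γ[f; SUM(h)→d](S) ⋈[d=c] (T − π[c,e](ρ[e/b](ρ[c/d](R))))) → 4
  σ[c>6]((γ[f; SUM(h)→d](S) ⋈[d=c] (T − π[c,e](ρ[e/b](ρ[c/d](R)))))) → 1

== RESULT ==
f | d | c | e
3 | 8 | 8 | 3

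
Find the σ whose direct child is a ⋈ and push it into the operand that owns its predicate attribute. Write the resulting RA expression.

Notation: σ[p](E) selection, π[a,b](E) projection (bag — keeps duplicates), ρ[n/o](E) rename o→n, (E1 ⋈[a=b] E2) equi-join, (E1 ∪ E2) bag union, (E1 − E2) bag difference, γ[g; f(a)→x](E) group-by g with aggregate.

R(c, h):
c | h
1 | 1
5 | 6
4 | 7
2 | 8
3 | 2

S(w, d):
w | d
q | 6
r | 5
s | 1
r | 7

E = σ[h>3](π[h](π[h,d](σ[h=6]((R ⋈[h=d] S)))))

σ filters on h, owned by the left side.
E' = σ[h>3](π[h](π[h,d]((σ[h=6](R) ⋈[h=d] S))))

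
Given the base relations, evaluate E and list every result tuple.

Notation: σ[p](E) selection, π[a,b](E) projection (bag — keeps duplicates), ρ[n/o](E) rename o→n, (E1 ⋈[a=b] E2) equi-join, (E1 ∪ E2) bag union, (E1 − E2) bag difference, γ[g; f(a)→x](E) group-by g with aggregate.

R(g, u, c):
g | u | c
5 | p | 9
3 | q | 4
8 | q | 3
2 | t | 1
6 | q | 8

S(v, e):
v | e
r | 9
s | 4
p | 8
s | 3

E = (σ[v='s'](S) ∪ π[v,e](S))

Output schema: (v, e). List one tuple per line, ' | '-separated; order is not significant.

Stepwise |·|:
  S → 4
  σ[v='s'](S) → 2
  S → 4
  π[v,e](S) → 4
  (σ[v='s'](S) ∪ π[v,e](S)) → 6

== RESULT ==
v | e
p | 8
r | 9
s | 3
s | 3
s | 4
s | 4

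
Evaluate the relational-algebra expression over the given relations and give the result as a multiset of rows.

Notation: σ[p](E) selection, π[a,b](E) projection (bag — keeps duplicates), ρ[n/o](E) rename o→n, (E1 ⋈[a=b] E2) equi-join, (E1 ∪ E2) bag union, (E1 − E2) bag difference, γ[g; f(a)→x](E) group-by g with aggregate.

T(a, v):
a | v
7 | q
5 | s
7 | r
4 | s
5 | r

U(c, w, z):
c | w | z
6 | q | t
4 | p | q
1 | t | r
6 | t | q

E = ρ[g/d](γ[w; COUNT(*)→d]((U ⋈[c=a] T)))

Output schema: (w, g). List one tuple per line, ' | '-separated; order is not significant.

Row counts bottom-up:
  U → 4
  T → 5
  (U ⋈[c=a] T) → 1
  γ[w; COUNT(*)→d]((U ⋈[c=a] T)) → 1
  ρ[g/d](γ[w; COUNT(*)→d]((U ⋈[c=a] T))) → 1

== RESULT ==
w | g
p | 1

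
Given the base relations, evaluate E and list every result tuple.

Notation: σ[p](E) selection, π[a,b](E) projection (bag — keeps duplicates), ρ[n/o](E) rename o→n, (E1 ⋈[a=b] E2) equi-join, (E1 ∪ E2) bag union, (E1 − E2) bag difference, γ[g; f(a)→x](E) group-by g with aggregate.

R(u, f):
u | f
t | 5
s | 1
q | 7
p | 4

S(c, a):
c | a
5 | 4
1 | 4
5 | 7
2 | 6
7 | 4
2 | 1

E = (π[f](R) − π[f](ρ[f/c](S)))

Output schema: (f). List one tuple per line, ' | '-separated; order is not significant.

Subexpression sizes:
  R → 4
  π[f](R) → 4
  S → 6
  ρ[f/c](S) → 6
  π[f](ρ[f/c](S)) → 6
  (π[f](R) − π[f](ρ[f/c](S))) → 1

== RESULT ==
f
4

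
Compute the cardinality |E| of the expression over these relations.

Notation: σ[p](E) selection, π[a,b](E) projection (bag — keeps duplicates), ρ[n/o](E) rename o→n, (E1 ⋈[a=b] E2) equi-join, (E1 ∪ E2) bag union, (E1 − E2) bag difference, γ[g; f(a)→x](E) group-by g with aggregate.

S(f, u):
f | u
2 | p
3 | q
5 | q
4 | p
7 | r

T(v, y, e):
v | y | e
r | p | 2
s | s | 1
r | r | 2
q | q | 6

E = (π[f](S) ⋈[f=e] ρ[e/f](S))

Stepwise |·|:
  S → 5
  π[f](S) → 5
  S → 5
  ρ[e/f](S) → 5
  (π[f](S) ⋈[f=e] ρ[e/f](S)) → 5

|E| = 5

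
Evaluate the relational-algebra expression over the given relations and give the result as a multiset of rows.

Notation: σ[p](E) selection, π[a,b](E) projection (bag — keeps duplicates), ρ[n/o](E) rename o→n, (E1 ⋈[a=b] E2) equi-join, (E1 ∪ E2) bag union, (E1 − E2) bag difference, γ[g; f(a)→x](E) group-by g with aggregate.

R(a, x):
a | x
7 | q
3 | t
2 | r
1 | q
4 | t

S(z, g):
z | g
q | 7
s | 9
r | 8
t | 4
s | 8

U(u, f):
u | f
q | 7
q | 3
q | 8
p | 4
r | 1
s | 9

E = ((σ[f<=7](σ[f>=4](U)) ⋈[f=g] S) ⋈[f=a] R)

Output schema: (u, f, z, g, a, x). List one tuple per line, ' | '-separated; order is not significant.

Subexpression sizes:
  U → 6
  σ[f>=4](U) → 4
  σ[f<=7](σ[f>=4](U)) → 2
  S → 5
  (σ[f<=7](σ[f>=4](U)) ⋈[f=g] S) → 2
  R → 5
  ((σ[f<=7](σ[f>=4](U)) ⋈[f=g] S) ⋈[f=a] R) → 2

== RESULT ==
u | f | z | g | a | x
p | 4 | t | 4 | 4 | t
q | 7 | q | 7 | 7 | q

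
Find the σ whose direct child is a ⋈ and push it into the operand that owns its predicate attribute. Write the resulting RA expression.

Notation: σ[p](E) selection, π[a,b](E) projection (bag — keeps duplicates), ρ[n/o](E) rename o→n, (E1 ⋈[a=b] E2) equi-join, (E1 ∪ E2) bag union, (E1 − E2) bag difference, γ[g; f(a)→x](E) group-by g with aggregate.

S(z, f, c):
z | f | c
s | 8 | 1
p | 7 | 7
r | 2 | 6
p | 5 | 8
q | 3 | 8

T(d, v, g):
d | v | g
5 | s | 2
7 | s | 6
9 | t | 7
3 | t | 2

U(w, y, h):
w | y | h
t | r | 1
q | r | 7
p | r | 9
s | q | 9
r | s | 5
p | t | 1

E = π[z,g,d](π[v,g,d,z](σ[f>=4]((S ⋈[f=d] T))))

σ filters on f, owned by the left side.
E' = π[z,g,d](π[v,g,d,z]((σ[f>=4](S) ⋈[f=d] T)))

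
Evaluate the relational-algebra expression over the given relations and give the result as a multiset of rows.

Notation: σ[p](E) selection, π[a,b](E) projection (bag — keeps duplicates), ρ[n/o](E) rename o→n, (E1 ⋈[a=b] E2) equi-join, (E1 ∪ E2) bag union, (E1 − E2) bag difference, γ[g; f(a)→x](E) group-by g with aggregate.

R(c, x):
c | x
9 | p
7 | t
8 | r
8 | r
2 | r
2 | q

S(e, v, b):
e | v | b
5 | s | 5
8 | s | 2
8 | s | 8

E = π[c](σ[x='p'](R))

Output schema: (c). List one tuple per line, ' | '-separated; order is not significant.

Row counts bottom-up:
  R → 6
  σ[x='p'](R) → 1
  π[c](σ[x='p'](R)) → 1

== RESULT ==
c
9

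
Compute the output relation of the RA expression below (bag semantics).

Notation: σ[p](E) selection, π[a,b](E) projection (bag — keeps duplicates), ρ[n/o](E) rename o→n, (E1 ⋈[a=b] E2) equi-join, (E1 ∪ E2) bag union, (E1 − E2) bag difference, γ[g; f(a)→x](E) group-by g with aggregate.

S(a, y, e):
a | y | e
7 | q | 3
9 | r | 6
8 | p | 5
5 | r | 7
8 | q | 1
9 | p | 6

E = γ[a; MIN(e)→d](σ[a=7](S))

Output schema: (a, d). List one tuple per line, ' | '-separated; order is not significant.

Stepwise |·|:
  S → 6
  σ[a=7](S) → 1
  γ[a; MIN(e)→d](σ[a=7](S)) → 1

== RESULT ==
a | d
7 | 3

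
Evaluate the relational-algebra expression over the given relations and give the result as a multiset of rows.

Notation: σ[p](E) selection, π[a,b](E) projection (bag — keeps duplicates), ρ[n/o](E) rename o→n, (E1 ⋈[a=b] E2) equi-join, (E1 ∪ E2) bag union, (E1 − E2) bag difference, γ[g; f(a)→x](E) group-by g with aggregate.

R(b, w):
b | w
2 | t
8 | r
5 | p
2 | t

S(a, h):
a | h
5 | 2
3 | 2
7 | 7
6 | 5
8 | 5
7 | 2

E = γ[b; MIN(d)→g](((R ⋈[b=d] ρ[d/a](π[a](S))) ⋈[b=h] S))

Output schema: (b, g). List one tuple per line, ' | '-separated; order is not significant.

Per-node cardinality:
  R → 4
  S → 6
  π[a](S) → 6
  ρ[d/a](π[a](S)) → 6
  (R ⋈[b=d] ρ[d/a](π[a](S))) → 2
  S → 6
  ((R ⋈[b=d] ρ[d/a](π[a](S))) ⋈[b=h] S) → 2
  γ[b; MIN(d)→g](((R ⋈[b=d] ρ[d/a](π[a](S))) ⋈[b=h] S)) → 1

== RESULT ==
b | g
5 | 5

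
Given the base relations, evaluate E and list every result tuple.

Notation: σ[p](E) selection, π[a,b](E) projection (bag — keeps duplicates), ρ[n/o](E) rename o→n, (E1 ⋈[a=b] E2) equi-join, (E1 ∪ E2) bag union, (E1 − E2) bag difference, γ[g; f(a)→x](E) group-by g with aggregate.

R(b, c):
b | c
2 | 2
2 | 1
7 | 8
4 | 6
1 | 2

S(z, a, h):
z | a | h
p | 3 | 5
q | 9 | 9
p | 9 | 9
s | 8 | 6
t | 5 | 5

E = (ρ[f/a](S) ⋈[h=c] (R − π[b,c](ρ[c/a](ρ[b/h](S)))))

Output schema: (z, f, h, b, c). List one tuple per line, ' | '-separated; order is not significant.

Row counts bottom-up:
  S → 5
  ρ[f/a](S) → 5
  R → 5
  S → 5
  ρ[b/h](S) → 5
  ρ[c/a](ρ[b/h](S)) → 5
  π[b,c](ρ[c/a](ρ[b/h](S))) → 5
  (R − π[b,c](ρ[c/a](ρ[b/h](S)))) → 5
  (ρ[f/a](S) ⋈[h=c] (R − π[b,c](ρ[c/a](ρ[b/h](S))))) → 1

== RESULT ==
z | f | h | b | c
s | 8 | 6 | 4 | 6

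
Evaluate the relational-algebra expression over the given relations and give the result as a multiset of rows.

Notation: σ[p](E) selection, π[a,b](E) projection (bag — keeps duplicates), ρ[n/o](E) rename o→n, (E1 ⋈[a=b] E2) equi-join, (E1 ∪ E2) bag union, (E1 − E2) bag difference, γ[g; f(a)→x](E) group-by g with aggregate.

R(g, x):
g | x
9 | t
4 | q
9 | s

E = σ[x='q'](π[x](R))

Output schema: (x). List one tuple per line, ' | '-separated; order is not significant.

Stepwise |·|:
  R → 3
  π[x](R) → 3
  σ[x='q'](π[x](R)) → 1

== RESULT ==
x
q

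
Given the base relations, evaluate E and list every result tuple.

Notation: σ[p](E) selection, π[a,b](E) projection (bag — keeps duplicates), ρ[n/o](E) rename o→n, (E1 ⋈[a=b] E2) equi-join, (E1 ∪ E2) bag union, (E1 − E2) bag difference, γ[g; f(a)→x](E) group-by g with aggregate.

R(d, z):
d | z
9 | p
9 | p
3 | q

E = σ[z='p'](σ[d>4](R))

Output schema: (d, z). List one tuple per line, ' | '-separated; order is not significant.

Subexpression sizes:
  R → 3
  σ[d>4](R) → 2
  σ[z='p'](σ[d>4](R)) → 2

== RESULT ==
d | z
9 | p
9 | p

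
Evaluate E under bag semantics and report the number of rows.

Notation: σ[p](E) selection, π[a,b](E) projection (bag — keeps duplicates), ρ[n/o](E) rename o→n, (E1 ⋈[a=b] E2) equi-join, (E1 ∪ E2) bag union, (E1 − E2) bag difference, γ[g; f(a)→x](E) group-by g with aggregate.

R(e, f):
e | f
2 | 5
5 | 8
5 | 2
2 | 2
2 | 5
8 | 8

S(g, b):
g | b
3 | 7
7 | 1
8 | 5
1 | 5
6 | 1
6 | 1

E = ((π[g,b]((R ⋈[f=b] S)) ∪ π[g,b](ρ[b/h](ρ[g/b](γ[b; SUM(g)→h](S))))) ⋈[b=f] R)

Stepwise |·|:
  R → 6
  S → 6
  (R ⋈[f=b] S) → 4
  π[g,b]((R ⋈[f=b] S)) → 4
  S → 6
  γ[b; SUM(g)→h](S) → 3
  ρ[g/b](γ[b; SUM(g)→h](S)) → 3
  ρ[b/h](ρ[g/b](γ[b; SUM(g)→h](S))) → 3
  π[g,b](ρ[b/h](ρ[g/b](γ[b; SUM(g)→h](S)))) → 3
  (π[g,b]((R ⋈[f=b] S)) ∪ π[g,b](ρ[b/h](ρ[g/b](γ[b; SUM(g)→h](S))))) → 7
  R → 6
  ((π[g,b]((R ⋈[f=b] S)) ∪ π[g,b](ρ[b/h](ρ[g/b](γ[b; SUM(g)→h](S))))) ⋈[b=f] R) → 8

|E| = 8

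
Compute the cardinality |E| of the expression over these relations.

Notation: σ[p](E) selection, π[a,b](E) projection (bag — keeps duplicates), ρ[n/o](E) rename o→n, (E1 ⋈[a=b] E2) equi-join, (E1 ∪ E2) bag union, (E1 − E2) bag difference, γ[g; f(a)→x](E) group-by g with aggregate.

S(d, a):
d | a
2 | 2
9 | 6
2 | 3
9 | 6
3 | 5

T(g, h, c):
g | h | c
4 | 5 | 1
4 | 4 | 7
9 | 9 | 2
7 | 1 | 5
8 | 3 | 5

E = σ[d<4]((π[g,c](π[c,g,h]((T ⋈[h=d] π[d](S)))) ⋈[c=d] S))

Row counts bottom-up:
  T → 5
  S → 5
  π[d](S) → 5
  (T ⋈[h=d] π[d](S)) → 3
  π[c,g,h]((T ⋈[h=d] π[d](S))) → 3
  π[g,c](π[c,g,h]((T ⋈[h=d] π[d](S)))) → 3
  S → 5
  (π[g,c](π[c,g,h]((T ⋈[h=d] π[d](S)))) ⋈[c=d] S) → 4
  σ[d<4]((π[g,c](π[c,g,h]((T ⋈[h=d] π[d](S)))) ⋈[c=d] S)) → 4

|E| = 4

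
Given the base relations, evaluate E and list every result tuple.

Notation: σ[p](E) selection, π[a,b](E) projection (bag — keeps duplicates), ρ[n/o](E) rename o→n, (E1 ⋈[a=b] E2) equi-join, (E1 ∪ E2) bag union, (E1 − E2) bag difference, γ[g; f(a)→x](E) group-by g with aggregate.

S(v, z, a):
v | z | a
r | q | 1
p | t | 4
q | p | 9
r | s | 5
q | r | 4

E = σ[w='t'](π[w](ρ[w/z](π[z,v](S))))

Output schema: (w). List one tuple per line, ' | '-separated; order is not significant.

Subexpression sizes:
  S → 5
  π[z,v](S) → 5
  ρ[w/z](π[z,v](S)) → 5
  π[w](ρ[w/z](π[z,v](S))) → 5
  σ[w='t'](π[w](ρ[w/z](π[z,v](S)))) → 1

== RESULT ==
w
t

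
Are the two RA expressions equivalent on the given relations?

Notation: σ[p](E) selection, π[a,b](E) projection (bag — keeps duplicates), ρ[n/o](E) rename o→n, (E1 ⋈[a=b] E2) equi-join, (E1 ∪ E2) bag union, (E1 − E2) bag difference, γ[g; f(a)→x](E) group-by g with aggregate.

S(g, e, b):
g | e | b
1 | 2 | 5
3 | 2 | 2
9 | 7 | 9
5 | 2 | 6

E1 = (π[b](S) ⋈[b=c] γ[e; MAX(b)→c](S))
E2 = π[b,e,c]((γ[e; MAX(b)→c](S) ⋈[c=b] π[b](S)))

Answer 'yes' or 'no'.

E1 subexpression sizes:
  S → 4
  π[b](S) → 4
  S → 4
  γ[e; MAX(b)→c](S) → 2
  (π[b](S) ⋈[b=c] γ[e; MAX(b)→c](S)) → 2
E2 subexpression sizes:
  S → 4
  γ[e; MAX(b)→c](S) → 2
  S → 4
  π[b](S) → 4
  (γ[e; MAX(b)→c](S) ⋈[c=b] π[b](S)) → 2
  π[b,e,c]((γ[e; MAX(b)→c](S) ⋈[c=b] π[b](S))) → 2

E1 and E2 produce the same multiset:
b | e | c
6 | 2 | 6
9 | 7 | 9

yes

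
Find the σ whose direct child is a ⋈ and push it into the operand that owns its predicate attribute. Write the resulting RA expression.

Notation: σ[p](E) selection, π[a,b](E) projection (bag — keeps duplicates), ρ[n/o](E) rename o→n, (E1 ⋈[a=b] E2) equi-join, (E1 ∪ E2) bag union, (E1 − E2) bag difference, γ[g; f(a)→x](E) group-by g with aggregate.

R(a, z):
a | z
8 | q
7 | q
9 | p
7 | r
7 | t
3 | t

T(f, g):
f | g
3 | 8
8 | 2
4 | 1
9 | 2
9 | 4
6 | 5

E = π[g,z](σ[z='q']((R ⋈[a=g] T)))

σ filters on z, owned by the left side.
E' = π[g,z]((σ[z='q'](R) ⋈[a=g] T))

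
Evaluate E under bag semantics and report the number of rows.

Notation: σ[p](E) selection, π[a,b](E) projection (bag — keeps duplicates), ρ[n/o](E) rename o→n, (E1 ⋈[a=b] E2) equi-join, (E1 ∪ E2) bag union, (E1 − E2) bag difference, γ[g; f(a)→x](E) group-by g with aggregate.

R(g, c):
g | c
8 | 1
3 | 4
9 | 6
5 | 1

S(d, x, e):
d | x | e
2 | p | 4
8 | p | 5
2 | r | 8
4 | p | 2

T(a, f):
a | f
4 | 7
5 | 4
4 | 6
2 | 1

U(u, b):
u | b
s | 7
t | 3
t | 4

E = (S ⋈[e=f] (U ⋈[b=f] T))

Subexpression sizes:
  S → 4
  U → 3
  T → 4
  (U ⋈[b=f] T) → 2
  (S ⋈[e=f] (U ⋈[b=f] T)) → 1

|E| = 1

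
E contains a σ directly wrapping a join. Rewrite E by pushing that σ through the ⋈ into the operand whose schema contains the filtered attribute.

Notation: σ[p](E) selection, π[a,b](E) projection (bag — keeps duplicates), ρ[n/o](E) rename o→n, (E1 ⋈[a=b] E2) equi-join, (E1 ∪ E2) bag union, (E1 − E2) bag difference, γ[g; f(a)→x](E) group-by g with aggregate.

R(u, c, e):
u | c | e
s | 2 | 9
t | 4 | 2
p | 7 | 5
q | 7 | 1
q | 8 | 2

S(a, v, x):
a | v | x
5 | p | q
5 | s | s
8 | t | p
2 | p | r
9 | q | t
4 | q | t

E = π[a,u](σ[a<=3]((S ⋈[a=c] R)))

σ filters on a, owned by the left side.
E' = π[a,u]((σ[a<=3](S) ⋈[a=c] R))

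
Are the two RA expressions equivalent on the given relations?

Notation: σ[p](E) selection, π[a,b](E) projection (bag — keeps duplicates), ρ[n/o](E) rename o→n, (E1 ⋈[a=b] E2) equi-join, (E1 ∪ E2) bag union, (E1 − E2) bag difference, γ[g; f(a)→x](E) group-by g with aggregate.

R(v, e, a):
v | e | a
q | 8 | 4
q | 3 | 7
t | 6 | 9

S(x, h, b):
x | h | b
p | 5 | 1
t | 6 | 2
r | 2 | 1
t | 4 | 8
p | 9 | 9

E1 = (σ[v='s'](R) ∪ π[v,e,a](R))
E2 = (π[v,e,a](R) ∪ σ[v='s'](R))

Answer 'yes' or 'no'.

E1 row counts bottom-up:
  R → 3
  σ[v='s'](R) → 0
  R → 3
  π[v,e,a](R) → 3
  (σ[v='s'](R) ∪ π[v,e,a](R)) → 3
E2 row counts bottom-up:
  R → 3
  π[v,e,a](R) → 3
  R → 3
  σ[v='s'](R) → 0
  (π[v,e,a](R) ∪ σ[v='s'](R)) → 3

E1 and E2 produce the same multiset:
v | e | a
q | 3 | 7
q | 8 | 4
t | 6 | 9

yes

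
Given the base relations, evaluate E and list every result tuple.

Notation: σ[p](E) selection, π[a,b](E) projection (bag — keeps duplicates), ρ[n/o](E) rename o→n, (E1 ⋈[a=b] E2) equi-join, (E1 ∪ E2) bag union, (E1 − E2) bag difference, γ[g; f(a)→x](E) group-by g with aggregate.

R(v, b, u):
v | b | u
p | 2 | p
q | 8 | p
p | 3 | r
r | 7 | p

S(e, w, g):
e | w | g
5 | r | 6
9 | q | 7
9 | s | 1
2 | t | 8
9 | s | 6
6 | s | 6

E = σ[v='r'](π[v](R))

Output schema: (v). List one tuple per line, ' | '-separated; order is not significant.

Stepwise |·|:
  R → 4
  π[v](R) → 4
  σ[v='r'](π[v](R)) → 1

== RESULT ==
v
r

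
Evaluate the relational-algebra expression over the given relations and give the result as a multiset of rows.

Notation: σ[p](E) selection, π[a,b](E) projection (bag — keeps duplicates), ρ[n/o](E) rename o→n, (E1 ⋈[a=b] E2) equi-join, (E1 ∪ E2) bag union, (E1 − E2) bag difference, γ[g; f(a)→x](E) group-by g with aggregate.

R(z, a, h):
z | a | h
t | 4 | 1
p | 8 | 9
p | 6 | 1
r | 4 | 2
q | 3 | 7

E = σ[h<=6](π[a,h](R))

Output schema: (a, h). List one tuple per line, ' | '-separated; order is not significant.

Stepwise |·|:
  R → 5
  π[a,h](R) → 5
  σ[h<=6](π[a,h](R)) → 3

== RESULT ==
a | h
4 | 1
4 | 2
6 | 1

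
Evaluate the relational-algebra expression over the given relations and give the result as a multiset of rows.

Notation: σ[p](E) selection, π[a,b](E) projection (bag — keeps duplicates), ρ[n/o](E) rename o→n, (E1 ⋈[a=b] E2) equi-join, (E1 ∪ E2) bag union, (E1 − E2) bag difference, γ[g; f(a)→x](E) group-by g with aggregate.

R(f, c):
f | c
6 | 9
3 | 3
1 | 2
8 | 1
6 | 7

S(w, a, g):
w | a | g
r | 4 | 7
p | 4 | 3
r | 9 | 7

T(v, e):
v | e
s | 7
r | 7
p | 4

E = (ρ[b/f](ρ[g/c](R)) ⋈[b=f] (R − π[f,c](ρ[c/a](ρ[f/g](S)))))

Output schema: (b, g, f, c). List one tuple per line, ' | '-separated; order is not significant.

Row counts bottom-up:
  R → 5
  ρ[g/c](R) → 5
  ρ[b/f](ρ[g/c](R)) → 5
  R → 5
  S → 3
  ρ[f/g](S) → 3
  ρ[c/a](ρ[f/g](S)) → 3
  π[f,c](ρ[c/a](ρ[f/g](S))) → 3
  (R − π[f,c](ρ[c/a](ρ[f/g](S)))) → 5
  (ρ[b/f](ρ[g/c](R)) ⋈[b=f] (R − π[f,c](ρ[c/a](ρ[f/g](S))))) → 7

== RESULT ==
b | g | f | c
1 | 2 | 1 | 2
3 | 3 | 3 | 3
6 | 7 | 6 | 7
6 | 7 | 6 | 9
6 | 9 | 6 | 7
6 | 9 | 6 | 9
8 | 1 | 8 | 1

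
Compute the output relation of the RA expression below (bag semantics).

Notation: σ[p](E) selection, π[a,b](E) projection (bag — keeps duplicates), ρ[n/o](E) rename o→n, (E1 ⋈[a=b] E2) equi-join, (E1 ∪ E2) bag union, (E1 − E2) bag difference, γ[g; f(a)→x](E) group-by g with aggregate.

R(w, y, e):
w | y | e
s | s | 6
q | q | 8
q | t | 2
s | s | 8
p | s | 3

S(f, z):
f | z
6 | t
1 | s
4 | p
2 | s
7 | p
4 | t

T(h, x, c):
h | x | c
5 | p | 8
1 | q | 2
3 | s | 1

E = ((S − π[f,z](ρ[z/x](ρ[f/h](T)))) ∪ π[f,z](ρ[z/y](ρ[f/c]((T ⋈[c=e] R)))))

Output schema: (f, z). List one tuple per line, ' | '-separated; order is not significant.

Row counts bottom-up:
  S → 6
  T → 3
  ρ[f/h](T) → 3
  ρ[z/x](ρ[f/h](T)) → 3
  π[f,z](ρ[z/x](ρ[f/h](T))) → 3
  (S − π[f,z](ρ[z/x](ρ[f/h](T)))) → 6
  T → 3
  R → 5
  (T ⋈[c=e] R) → 3
  ρ[f/c]((T ⋈[c=e] R)) → 3
  ρ[z/y](ρ[f/c]((T ⋈[c=e] R))) → 3
  π[f,z](ρ[z/y](ρ[f/c]((T ⋈[c=e] R)))) → 3
  ((S − π[f,z](ρ[z/x](ρ[f/h](T)))) ∪ π[f,z](ρ[z/y](ρ[f/c]((T ⋈[c=e] R))))) → 9

== RESULT ==
f | z
1 | s
2 | s
2 | t
4 | p
4 | t
6 | t
7 | p
8 | q
8 | s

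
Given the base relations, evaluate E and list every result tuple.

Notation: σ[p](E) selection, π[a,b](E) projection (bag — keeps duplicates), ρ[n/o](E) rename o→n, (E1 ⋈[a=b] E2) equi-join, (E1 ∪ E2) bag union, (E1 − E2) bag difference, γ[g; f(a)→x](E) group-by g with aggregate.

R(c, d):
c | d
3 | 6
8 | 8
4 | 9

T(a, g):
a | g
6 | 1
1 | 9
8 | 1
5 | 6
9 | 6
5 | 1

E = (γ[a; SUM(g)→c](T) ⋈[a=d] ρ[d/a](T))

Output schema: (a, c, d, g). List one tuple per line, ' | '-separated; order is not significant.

Row counts bottom-up:
  T → 6
  γ[a; SUM(g)→c](T) → 5
  T → 6
  ρ[d/a](T) → 6
  (γ[a; SUM(g)→c](T) ⋈[a=d] ρ[d/a](T)) → 6

== RESULT ==
a | c | d | g
1 | 9 | 1 | 9
5 | 7 | 5 | 1
5 | 7 | 5 | 6
6 | 1 | 6 | 1
8 | 1 | 8 | 1
9 | 6 | 9 | 6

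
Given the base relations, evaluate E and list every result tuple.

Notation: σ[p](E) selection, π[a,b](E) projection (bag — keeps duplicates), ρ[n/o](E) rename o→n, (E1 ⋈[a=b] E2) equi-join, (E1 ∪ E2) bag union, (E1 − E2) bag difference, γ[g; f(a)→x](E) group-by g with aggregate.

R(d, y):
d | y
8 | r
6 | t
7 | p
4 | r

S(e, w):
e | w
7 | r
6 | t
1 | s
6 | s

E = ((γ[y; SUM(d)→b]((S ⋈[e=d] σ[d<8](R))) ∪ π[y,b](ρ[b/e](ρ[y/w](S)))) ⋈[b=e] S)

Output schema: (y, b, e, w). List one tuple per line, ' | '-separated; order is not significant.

Subexpression sizes:
  S → 4
  R → 4
  σ[d<8](R) → 3
  (S ⋈[e=d] σ[d<8](R)) → 3
  γ[y; SUM(d)→b]((S ⋈[e=d] σ[d<8](R))) → 2
  S → 4
  ρ[y/w](S) → 4
  ρ[b/e](ρ[y/w](S)) → 4
  π[y,b](ρ[b/e](ρ[y/w](S))) → 4
  (γ[y; SUM(d)→b]((S ⋈[e=d] σ[d<8](R))) ∪ π[y,b](ρ[b/e](ρ[y/w](S)))) → 6
  S → 4
  ((γ[y; SUM(d)→b]((S ⋈[e=d] σ[d<8](R))) ∪ π[y,b](ρ[b/e](ρ[y/w](S)))) ⋈[b=e] S) → 7

== RESULT ==
y | b | e | w
p | 7 | 7 | r
r | 7 | 7 | r
s | 1 | 1 | s
s | 6 | 6 | s
s | 6 | 6 | t
t | 6 | 6 | s
t | 6 | 6 | t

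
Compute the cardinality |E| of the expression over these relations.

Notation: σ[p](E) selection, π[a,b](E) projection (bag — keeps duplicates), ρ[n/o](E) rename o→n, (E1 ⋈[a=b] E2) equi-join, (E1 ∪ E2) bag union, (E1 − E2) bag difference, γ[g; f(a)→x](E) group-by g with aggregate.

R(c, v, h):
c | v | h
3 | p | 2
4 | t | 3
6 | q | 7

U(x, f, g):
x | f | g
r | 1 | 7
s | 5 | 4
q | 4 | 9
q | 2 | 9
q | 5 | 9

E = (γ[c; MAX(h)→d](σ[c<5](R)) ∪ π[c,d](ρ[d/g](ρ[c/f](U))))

Stepwise |·|:
  R → 3
  σ[c<5](R) → 2
  γ[c; MAX(h)→d](σ[c<5](R)) → 2
  U → 5
  ρ[c/f](U) → 5
  ρ[d/g](ρ[c/f](U)) → 5
  π[c,d](ρ[d/g](ρ[c/f](U))) → 5
  (γ[c; MAX(h)→d](σ[c<5](R)) ∪ π[c,d](ρ[d/g](ρ[c/f](U)))) → 7

|E| = 7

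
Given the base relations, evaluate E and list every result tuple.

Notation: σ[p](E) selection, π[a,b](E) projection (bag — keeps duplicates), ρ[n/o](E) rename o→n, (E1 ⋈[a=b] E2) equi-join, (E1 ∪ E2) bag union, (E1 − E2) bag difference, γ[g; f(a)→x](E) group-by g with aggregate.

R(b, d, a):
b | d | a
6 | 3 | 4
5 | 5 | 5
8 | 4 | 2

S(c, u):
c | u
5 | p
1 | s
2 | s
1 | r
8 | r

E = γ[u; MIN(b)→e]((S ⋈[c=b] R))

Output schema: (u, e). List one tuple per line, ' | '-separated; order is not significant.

Subexpression sizes:
  S → 5
  R → 3
  (S ⋈[c=b] R) → 2
  γ[u; MIN(b)→e]((S ⋈[c=b] R)) → 2

== RESULT ==
u | e
p | 5
r | 8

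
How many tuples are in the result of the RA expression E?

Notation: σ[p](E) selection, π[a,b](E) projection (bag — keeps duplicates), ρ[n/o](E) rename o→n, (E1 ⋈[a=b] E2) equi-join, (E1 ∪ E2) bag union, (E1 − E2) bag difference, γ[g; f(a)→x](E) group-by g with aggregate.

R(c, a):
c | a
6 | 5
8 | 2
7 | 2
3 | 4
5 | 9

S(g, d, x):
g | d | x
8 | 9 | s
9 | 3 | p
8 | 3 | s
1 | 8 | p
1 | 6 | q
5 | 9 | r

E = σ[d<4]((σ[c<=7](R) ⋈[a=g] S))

Row counts bottom-up:
  R → 5
  σ[c<=7](R) → 4
  S → 6
  (σ[c<=7](R) ⋈[a=g] S) → 2
  σ[d<4]((σ[c<=7](R) ⋈[a=g] S)) → 1

|E| = 1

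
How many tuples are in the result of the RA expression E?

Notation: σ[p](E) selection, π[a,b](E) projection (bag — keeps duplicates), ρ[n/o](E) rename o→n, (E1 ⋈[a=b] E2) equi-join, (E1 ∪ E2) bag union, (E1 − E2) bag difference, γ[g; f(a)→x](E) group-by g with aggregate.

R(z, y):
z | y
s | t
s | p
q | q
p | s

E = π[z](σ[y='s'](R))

Row counts bottom-up:
  R → 4
  σ[y='s'](R) → 1
  π[z](σ[y='s'](R)) → 1

|E| = 1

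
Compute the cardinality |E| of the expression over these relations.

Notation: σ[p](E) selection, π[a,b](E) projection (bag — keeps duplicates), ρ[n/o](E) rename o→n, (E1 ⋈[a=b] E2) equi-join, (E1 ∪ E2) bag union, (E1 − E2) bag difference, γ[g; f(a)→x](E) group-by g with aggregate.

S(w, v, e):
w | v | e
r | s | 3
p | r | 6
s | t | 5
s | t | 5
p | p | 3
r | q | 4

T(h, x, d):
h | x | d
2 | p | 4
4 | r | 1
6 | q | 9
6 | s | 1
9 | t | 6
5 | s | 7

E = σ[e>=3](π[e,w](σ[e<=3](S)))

Subexpression sizes:
  S → 6
  σ[e<=3](S) → 2
  π[e,w](σ[e<=3](S)) → 2
  σ[e>=3](π[e,w](σ[e<=3](S))) → 2

|E| = 2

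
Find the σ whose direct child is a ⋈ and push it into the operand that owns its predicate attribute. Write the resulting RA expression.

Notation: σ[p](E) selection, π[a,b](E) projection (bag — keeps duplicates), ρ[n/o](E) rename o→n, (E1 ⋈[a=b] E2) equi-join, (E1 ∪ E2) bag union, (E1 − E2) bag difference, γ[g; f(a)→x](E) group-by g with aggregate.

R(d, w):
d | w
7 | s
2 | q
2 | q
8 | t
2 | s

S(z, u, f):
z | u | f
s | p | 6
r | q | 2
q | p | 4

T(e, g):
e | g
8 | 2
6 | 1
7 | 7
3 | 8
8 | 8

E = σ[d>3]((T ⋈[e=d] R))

σ filters on d, owned by the right side.
E' = (T ⋈[e=d] σ[d>3](R))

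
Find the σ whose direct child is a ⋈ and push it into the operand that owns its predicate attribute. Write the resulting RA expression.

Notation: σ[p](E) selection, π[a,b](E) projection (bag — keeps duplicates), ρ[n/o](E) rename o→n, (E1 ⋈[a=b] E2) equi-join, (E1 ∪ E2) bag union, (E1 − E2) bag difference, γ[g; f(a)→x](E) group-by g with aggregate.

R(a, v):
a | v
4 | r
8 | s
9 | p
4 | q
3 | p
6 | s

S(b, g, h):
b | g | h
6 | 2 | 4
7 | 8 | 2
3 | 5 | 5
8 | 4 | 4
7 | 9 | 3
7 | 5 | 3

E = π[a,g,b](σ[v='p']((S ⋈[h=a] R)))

σ filters on v, owned by the right side.
E' = π[a,g,b]((S ⋈[h=a] σ[v='p'](R)))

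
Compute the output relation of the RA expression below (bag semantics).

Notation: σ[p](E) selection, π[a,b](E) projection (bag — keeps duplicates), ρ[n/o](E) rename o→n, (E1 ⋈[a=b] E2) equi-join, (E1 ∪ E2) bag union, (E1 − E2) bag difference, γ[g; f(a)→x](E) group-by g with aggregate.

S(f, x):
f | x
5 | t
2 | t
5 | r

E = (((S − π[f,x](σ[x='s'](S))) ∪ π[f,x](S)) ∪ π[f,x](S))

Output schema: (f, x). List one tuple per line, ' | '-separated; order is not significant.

Row counts bottom-up:
  S → 3
  S → 3
  σ[x='s'](S) → 0
  π[f,x](σ[x='s'](S)) → 0
  (S − π[f,x](σ[x='s'](S))) → 3
  S → 3
  π[f,x](S) → 3
  ((S − π[f,x](σ[x='s'](S))) ∪ π[f,x](S)) → 6
  S → 3
  π[f,x](S) → 3
  (((S − π[f,x](σ[x='s'](S))) ∪ π[f,x](S)) ∪ π[f,x](S)) → 9

== RESULT ==
f | x
2 | t
2 | t
2 | t
5 | r
5 | r
5 | r
5 | t
5 | t
5 | t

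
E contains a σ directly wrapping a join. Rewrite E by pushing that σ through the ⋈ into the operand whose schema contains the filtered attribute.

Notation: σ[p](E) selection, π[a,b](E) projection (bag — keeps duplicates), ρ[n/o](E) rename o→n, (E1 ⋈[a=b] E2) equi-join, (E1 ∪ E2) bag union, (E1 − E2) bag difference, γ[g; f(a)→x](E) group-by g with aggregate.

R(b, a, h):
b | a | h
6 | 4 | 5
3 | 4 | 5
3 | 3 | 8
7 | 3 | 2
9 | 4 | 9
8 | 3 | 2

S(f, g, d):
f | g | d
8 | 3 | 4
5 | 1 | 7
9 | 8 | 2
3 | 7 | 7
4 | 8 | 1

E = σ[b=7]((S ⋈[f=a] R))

σ filters on b, owned by the right side.
E' = (S ⋈[f=a] σ[b=7](R))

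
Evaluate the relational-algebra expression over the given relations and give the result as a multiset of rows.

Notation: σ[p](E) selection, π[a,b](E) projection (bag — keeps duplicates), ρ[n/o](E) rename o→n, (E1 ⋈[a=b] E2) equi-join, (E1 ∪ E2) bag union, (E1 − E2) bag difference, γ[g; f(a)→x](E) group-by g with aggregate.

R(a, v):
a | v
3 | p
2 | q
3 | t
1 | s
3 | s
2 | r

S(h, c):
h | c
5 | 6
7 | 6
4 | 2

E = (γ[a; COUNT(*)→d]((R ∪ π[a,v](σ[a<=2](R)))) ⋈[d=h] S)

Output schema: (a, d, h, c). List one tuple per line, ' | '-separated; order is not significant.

Subexpression sizes:
  R → 6
  R → 6
  σ[a<=2](R) → 3
  π[a,v](σ[a<=2](R)) → 3
  (R ∪ π[a,v](σ[a<=2](R))) → 9
  γ[a; COUNT(*)→d]((R ∪ π[a,v](σ[a<=2](R)))) → 3
  S → 3
  (γ[a; COUNT(*)→d]((R ∪ π[a,v](σ[a<=2](R)))) ⋈[d=h] S) → 1

== RESULT ==
a | d | h | c
2 | 4 | 4 | 2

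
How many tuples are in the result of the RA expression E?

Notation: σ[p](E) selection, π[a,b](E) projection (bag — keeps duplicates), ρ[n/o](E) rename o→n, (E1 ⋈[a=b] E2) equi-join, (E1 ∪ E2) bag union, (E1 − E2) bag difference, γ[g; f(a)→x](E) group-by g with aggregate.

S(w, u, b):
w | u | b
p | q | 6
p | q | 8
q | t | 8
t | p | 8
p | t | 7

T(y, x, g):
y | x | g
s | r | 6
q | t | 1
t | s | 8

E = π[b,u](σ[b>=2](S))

Per-node cardinality:
  S → 5
  σ[b>=2](S) → 5
  π[b,u](σ[b>=2](S)) → 5

|E| = 5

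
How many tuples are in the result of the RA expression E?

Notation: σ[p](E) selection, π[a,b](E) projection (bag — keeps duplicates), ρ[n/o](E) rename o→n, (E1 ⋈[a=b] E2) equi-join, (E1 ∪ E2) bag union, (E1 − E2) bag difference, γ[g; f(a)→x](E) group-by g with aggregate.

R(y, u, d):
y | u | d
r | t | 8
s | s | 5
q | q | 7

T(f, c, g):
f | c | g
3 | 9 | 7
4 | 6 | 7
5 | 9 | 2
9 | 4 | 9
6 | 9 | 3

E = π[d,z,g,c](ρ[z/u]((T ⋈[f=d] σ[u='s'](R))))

Per-node cardinality:
  T → 5
  R → 3
  σ[u='s'](R) → 1
  (T ⋈[f=d] σ[u='s'](R)) → 1
  ρ[z/u]((T ⋈[f=d] σ[u='s'](R))) → 1
  π[d,z,g,c](ρ[z/u]((T ⋈[f=d] σ[u='s'](R)))) → 1

|E| = 1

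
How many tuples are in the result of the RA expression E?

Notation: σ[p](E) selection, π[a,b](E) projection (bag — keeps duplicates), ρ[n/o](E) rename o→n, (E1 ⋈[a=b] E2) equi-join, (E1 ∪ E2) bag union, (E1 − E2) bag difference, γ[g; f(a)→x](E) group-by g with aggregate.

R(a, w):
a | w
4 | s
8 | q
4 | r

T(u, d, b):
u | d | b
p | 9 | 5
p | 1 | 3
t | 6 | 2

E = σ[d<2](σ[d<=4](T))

Row counts bottom-up:
  T → 3
  σ[d<=4](T) → 1
  σ[d<2](σ[d<=4](T)) → 1

|E| = 1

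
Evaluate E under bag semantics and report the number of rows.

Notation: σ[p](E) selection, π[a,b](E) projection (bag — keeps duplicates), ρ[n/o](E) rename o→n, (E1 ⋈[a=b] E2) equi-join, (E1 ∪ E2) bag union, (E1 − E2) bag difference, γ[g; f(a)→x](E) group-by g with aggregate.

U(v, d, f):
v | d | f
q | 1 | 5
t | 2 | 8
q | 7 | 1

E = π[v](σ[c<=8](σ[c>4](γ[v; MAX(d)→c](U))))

Row counts bottom-up:
  U → 3
  γ[v; MAX(d)→c](U) → 2
  σ[c>4](γ[v; MAX(d)→c](U)) → 1
  σ[c<=8](σ[c>4](γ[v; MAX(d)→c](U))) → 1
  π[v](σ[c<=8](σ[c>4](γ[v; MAX(d)→c](U)))) → 1

|E| = 1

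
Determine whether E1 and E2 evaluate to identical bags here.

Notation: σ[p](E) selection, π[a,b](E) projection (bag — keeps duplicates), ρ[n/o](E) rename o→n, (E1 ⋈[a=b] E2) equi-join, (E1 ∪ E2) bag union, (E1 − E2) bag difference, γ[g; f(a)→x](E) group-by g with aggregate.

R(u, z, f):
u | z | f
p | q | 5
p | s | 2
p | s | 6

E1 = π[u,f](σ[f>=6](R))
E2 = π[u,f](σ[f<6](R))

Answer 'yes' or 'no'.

E1 per-node cardinality:
  R → 3
  σ[f>=6](R) → 1
  π[u,f](σ[f>=6](R)) → 1
E2 per-node cardinality:
  R → 3
  σ[f<6](R) → 2
  π[u,f](σ[f<6](R)) → 2

E1 result:
u | f
p | 6
E2 result:
u | f
p | 2
p | 5
Witness: ('p', 5) appears 0× in E1 but 1× in E2.

no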